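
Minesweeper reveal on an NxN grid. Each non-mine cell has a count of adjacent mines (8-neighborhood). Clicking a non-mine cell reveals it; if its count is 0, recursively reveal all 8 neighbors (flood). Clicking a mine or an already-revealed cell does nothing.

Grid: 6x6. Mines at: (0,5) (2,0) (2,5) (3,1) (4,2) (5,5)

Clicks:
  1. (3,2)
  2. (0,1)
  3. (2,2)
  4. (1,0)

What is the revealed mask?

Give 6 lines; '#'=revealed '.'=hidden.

Click 1 (3,2) count=2: revealed 1 new [(3,2)] -> total=1
Click 2 (0,1) count=0: revealed 16 new [(0,0) (0,1) (0,2) (0,3) (0,4) (1,0) (1,1) (1,2) (1,3) (1,4) (2,1) (2,2) (2,3) (2,4) (3,3) (3,4)] -> total=17
Click 3 (2,2) count=1: revealed 0 new [(none)] -> total=17
Click 4 (1,0) count=1: revealed 0 new [(none)] -> total=17

Answer: #####.
#####.
.####.
..###.
......
......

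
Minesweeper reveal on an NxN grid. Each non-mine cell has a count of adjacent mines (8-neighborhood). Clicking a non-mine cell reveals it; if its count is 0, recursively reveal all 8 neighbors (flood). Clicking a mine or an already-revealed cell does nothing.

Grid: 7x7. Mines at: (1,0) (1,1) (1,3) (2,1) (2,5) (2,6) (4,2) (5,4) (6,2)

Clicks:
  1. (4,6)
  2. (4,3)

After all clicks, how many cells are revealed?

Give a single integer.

Answer: 9

Derivation:
Click 1 (4,6) count=0: revealed 8 new [(3,5) (3,6) (4,5) (4,6) (5,5) (5,6) (6,5) (6,6)] -> total=8
Click 2 (4,3) count=2: revealed 1 new [(4,3)] -> total=9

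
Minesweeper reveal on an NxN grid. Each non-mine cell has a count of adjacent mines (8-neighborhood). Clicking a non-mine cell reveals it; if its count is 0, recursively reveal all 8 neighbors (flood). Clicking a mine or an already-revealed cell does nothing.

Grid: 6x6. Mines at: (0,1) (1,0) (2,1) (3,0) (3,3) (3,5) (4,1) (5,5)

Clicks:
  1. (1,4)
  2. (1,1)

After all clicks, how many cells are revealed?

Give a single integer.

Answer: 13

Derivation:
Click 1 (1,4) count=0: revealed 12 new [(0,2) (0,3) (0,4) (0,5) (1,2) (1,3) (1,4) (1,5) (2,2) (2,3) (2,4) (2,5)] -> total=12
Click 2 (1,1) count=3: revealed 1 new [(1,1)] -> total=13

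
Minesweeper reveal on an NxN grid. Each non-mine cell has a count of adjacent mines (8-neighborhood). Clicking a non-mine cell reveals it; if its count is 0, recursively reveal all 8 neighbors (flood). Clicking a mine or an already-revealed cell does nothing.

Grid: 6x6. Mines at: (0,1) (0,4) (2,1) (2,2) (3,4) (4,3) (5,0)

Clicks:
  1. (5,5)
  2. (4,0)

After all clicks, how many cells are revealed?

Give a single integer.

Click 1 (5,5) count=0: revealed 4 new [(4,4) (4,5) (5,4) (5,5)] -> total=4
Click 2 (4,0) count=1: revealed 1 new [(4,0)] -> total=5

Answer: 5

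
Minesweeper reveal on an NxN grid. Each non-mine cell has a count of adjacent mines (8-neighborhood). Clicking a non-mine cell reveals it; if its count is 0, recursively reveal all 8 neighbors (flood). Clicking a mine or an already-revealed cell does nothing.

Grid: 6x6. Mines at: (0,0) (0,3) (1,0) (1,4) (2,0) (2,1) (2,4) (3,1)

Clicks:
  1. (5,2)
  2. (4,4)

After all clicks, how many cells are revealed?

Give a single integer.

Answer: 16

Derivation:
Click 1 (5,2) count=0: revealed 16 new [(3,2) (3,3) (3,4) (3,5) (4,0) (4,1) (4,2) (4,3) (4,4) (4,5) (5,0) (5,1) (5,2) (5,3) (5,4) (5,5)] -> total=16
Click 2 (4,4) count=0: revealed 0 new [(none)] -> total=16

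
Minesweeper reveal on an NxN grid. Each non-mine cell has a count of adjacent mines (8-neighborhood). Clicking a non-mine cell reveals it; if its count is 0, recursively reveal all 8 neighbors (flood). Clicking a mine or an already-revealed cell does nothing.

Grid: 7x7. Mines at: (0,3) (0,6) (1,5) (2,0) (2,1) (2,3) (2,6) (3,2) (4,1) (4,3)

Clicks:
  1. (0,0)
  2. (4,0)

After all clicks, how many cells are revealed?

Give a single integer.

Click 1 (0,0) count=0: revealed 6 new [(0,0) (0,1) (0,2) (1,0) (1,1) (1,2)] -> total=6
Click 2 (4,0) count=1: revealed 1 new [(4,0)] -> total=7

Answer: 7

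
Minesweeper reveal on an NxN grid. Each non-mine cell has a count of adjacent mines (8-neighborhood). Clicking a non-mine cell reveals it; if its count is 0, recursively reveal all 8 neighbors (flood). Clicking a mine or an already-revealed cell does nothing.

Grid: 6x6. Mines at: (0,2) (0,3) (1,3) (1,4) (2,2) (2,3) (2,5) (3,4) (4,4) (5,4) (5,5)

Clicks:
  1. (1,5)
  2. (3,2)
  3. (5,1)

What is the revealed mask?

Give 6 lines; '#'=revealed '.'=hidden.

Answer: ##....
##...#
##....
####..
####..
####..

Derivation:
Click 1 (1,5) count=2: revealed 1 new [(1,5)] -> total=1
Click 2 (3,2) count=2: revealed 1 new [(3,2)] -> total=2
Click 3 (5,1) count=0: revealed 17 new [(0,0) (0,1) (1,0) (1,1) (2,0) (2,1) (3,0) (3,1) (3,3) (4,0) (4,1) (4,2) (4,3) (5,0) (5,1) (5,2) (5,3)] -> total=19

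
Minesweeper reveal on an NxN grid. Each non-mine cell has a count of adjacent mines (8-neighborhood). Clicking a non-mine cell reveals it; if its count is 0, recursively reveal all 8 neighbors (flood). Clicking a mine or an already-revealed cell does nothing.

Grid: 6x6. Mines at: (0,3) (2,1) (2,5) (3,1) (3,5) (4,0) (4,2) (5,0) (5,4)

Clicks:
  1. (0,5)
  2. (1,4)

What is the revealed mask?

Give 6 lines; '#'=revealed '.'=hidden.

Click 1 (0,5) count=0: revealed 4 new [(0,4) (0,5) (1,4) (1,5)] -> total=4
Click 2 (1,4) count=2: revealed 0 new [(none)] -> total=4

Answer: ....##
....##
......
......
......
......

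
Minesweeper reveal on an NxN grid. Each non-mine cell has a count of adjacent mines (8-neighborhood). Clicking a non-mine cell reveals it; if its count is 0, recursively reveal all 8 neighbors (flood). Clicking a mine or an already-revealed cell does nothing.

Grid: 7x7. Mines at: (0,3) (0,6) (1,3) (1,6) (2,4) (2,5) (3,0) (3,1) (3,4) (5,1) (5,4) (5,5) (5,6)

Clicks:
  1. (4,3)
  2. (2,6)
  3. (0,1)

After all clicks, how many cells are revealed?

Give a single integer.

Click 1 (4,3) count=2: revealed 1 new [(4,3)] -> total=1
Click 2 (2,6) count=2: revealed 1 new [(2,6)] -> total=2
Click 3 (0,1) count=0: revealed 9 new [(0,0) (0,1) (0,2) (1,0) (1,1) (1,2) (2,0) (2,1) (2,2)] -> total=11

Answer: 11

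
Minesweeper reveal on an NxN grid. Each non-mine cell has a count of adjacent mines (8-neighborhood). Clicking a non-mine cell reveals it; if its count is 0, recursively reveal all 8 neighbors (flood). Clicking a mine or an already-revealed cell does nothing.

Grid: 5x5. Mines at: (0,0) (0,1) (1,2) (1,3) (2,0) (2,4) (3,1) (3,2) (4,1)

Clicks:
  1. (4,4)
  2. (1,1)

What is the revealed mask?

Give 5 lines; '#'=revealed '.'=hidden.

Click 1 (4,4) count=0: revealed 4 new [(3,3) (3,4) (4,3) (4,4)] -> total=4
Click 2 (1,1) count=4: revealed 1 new [(1,1)] -> total=5

Answer: .....
.#...
.....
...##
...##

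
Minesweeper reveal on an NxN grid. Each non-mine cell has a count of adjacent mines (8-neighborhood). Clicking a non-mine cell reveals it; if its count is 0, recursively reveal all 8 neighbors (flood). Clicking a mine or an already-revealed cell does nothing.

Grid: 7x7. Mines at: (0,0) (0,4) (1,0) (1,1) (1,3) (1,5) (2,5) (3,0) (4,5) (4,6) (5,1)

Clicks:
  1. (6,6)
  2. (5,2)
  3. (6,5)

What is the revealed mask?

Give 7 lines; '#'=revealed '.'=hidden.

Answer: .......
.......
.####..
.####..
.####..
..#####
..#####

Derivation:
Click 1 (6,6) count=0: revealed 22 new [(2,1) (2,2) (2,3) (2,4) (3,1) (3,2) (3,3) (3,4) (4,1) (4,2) (4,3) (4,4) (5,2) (5,3) (5,4) (5,5) (5,6) (6,2) (6,3) (6,4) (6,5) (6,6)] -> total=22
Click 2 (5,2) count=1: revealed 0 new [(none)] -> total=22
Click 3 (6,5) count=0: revealed 0 new [(none)] -> total=22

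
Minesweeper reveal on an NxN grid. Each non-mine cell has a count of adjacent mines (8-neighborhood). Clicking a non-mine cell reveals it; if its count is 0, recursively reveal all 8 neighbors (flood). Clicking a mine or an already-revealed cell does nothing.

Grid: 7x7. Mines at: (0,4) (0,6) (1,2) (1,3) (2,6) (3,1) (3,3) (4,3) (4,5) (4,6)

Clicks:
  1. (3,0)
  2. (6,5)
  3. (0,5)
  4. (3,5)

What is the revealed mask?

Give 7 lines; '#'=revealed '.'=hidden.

Click 1 (3,0) count=1: revealed 1 new [(3,0)] -> total=1
Click 2 (6,5) count=0: revealed 17 new [(4,0) (4,1) (4,2) (5,0) (5,1) (5,2) (5,3) (5,4) (5,5) (5,6) (6,0) (6,1) (6,2) (6,3) (6,4) (6,5) (6,6)] -> total=18
Click 3 (0,5) count=2: revealed 1 new [(0,5)] -> total=19
Click 4 (3,5) count=3: revealed 1 new [(3,5)] -> total=20

Answer: .....#.
.......
.......
#....#.
###....
#######
#######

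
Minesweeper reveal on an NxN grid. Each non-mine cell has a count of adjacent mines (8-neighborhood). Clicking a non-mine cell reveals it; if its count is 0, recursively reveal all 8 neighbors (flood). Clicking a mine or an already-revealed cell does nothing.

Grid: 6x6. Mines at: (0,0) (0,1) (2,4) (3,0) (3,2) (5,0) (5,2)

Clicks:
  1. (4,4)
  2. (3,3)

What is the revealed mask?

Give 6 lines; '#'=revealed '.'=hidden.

Click 1 (4,4) count=0: revealed 9 new [(3,3) (3,4) (3,5) (4,3) (4,4) (4,5) (5,3) (5,4) (5,5)] -> total=9
Click 2 (3,3) count=2: revealed 0 new [(none)] -> total=9

Answer: ......
......
......
...###
...###
...###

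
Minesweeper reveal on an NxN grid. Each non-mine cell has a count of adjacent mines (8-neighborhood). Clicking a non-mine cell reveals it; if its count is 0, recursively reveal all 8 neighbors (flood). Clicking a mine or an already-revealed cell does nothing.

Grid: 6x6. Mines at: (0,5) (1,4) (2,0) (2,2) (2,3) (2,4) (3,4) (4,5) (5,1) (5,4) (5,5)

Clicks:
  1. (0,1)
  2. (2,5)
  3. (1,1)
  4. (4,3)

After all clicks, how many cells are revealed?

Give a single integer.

Click 1 (0,1) count=0: revealed 8 new [(0,0) (0,1) (0,2) (0,3) (1,0) (1,1) (1,2) (1,3)] -> total=8
Click 2 (2,5) count=3: revealed 1 new [(2,5)] -> total=9
Click 3 (1,1) count=2: revealed 0 new [(none)] -> total=9
Click 4 (4,3) count=2: revealed 1 new [(4,3)] -> total=10

Answer: 10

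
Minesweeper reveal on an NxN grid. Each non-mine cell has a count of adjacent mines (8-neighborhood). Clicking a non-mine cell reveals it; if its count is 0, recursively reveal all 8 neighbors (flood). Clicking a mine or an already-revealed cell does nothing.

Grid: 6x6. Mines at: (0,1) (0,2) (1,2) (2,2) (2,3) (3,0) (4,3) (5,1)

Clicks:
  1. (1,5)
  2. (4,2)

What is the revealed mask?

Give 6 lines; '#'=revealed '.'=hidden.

Answer: ...###
...###
....##
....##
..#.##
....##

Derivation:
Click 1 (1,5) count=0: revealed 14 new [(0,3) (0,4) (0,5) (1,3) (1,4) (1,5) (2,4) (2,5) (3,4) (3,5) (4,4) (4,5) (5,4) (5,5)] -> total=14
Click 2 (4,2) count=2: revealed 1 new [(4,2)] -> total=15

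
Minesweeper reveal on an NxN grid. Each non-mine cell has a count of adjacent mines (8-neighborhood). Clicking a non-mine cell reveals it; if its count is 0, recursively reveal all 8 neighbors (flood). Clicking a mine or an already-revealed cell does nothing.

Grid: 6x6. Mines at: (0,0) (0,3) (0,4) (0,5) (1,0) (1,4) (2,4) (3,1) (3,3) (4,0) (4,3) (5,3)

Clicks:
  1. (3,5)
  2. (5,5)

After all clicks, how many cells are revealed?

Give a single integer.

Answer: 6

Derivation:
Click 1 (3,5) count=1: revealed 1 new [(3,5)] -> total=1
Click 2 (5,5) count=0: revealed 5 new [(3,4) (4,4) (4,5) (5,4) (5,5)] -> total=6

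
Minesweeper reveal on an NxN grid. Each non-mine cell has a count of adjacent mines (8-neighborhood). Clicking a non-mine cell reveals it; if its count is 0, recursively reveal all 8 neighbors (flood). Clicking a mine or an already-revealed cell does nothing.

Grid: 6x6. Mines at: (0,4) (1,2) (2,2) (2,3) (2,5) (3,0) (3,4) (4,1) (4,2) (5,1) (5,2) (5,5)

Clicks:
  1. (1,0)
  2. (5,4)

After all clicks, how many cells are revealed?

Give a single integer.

Answer: 7

Derivation:
Click 1 (1,0) count=0: revealed 6 new [(0,0) (0,1) (1,0) (1,1) (2,0) (2,1)] -> total=6
Click 2 (5,4) count=1: revealed 1 new [(5,4)] -> total=7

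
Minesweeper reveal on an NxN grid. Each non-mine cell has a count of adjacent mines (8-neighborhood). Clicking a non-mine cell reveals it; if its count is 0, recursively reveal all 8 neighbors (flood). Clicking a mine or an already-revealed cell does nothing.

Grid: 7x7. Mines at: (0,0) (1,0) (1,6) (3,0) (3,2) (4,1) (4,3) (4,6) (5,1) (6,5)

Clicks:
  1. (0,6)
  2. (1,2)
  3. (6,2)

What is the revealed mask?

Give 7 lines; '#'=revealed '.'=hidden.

Answer: .######
.#####.
.#####.
...###.
.......
.......
..#....

Derivation:
Click 1 (0,6) count=1: revealed 1 new [(0,6)] -> total=1
Click 2 (1,2) count=0: revealed 18 new [(0,1) (0,2) (0,3) (0,4) (0,5) (1,1) (1,2) (1,3) (1,4) (1,5) (2,1) (2,2) (2,3) (2,4) (2,5) (3,3) (3,4) (3,5)] -> total=19
Click 3 (6,2) count=1: revealed 1 new [(6,2)] -> total=20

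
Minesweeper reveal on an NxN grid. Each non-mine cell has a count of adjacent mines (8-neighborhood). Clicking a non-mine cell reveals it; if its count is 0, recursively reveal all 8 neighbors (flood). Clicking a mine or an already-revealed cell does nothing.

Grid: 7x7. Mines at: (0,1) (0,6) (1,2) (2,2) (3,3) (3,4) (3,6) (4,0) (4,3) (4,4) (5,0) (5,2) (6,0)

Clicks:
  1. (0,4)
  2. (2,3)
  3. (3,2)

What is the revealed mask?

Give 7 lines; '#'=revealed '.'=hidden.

Click 1 (0,4) count=0: revealed 9 new [(0,3) (0,4) (0,5) (1,3) (1,4) (1,5) (2,3) (2,4) (2,5)] -> total=9
Click 2 (2,3) count=4: revealed 0 new [(none)] -> total=9
Click 3 (3,2) count=3: revealed 1 new [(3,2)] -> total=10

Answer: ...###.
...###.
...###.
..#....
.......
.......
.......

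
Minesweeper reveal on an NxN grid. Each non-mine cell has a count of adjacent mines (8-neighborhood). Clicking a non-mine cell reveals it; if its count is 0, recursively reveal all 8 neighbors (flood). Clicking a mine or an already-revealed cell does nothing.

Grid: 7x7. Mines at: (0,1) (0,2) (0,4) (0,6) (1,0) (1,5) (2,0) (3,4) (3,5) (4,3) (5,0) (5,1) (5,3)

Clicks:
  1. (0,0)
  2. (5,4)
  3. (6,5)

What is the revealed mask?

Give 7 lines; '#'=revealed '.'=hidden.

Click 1 (0,0) count=2: revealed 1 new [(0,0)] -> total=1
Click 2 (5,4) count=2: revealed 1 new [(5,4)] -> total=2
Click 3 (6,5) count=0: revealed 8 new [(4,4) (4,5) (4,6) (5,5) (5,6) (6,4) (6,5) (6,6)] -> total=10

Answer: #......
.......
.......
.......
....###
....###
....###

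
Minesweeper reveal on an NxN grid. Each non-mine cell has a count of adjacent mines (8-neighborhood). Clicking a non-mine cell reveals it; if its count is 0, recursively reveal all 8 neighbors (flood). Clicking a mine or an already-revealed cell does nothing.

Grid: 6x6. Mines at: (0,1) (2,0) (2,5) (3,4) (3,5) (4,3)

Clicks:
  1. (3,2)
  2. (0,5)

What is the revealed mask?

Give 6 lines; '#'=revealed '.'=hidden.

Click 1 (3,2) count=1: revealed 1 new [(3,2)] -> total=1
Click 2 (0,5) count=0: revealed 15 new [(0,2) (0,3) (0,4) (0,5) (1,1) (1,2) (1,3) (1,4) (1,5) (2,1) (2,2) (2,3) (2,4) (3,1) (3,3)] -> total=16

Answer: ..####
.#####
.####.
.###..
......
......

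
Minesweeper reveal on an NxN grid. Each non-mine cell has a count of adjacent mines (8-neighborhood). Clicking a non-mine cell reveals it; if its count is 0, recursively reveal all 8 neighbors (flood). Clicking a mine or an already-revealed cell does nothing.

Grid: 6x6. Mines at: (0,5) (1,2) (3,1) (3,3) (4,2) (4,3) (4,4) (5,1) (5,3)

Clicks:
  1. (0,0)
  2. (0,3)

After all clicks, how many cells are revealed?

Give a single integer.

Click 1 (0,0) count=0: revealed 6 new [(0,0) (0,1) (1,0) (1,1) (2,0) (2,1)] -> total=6
Click 2 (0,3) count=1: revealed 1 new [(0,3)] -> total=7

Answer: 7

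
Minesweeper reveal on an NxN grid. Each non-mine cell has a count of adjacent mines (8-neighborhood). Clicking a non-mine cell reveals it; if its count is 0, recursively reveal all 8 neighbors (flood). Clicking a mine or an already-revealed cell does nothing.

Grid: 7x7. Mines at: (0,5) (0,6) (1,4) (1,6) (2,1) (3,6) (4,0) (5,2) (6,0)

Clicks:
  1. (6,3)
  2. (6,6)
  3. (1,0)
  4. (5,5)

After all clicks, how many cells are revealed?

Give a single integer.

Answer: 22

Derivation:
Click 1 (6,3) count=1: revealed 1 new [(6,3)] -> total=1
Click 2 (6,6) count=0: revealed 20 new [(2,2) (2,3) (2,4) (2,5) (3,2) (3,3) (3,4) (3,5) (4,2) (4,3) (4,4) (4,5) (4,6) (5,3) (5,4) (5,5) (5,6) (6,4) (6,5) (6,6)] -> total=21
Click 3 (1,0) count=1: revealed 1 new [(1,0)] -> total=22
Click 4 (5,5) count=0: revealed 0 new [(none)] -> total=22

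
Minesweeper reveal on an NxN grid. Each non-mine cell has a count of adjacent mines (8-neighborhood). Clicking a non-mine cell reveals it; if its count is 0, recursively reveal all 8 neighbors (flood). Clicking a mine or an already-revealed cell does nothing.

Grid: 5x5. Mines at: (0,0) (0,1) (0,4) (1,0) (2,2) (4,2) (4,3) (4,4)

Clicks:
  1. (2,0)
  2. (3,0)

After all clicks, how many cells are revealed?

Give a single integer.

Click 1 (2,0) count=1: revealed 1 new [(2,0)] -> total=1
Click 2 (3,0) count=0: revealed 5 new [(2,1) (3,0) (3,1) (4,0) (4,1)] -> total=6

Answer: 6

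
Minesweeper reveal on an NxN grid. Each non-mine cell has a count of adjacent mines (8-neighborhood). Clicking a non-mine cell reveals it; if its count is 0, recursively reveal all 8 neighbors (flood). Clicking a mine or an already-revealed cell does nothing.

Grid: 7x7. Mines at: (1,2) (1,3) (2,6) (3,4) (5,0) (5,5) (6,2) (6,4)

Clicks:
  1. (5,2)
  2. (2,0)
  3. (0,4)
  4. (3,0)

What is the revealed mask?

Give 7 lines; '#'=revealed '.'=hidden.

Click 1 (5,2) count=1: revealed 1 new [(5,2)] -> total=1
Click 2 (2,0) count=0: revealed 18 new [(0,0) (0,1) (1,0) (1,1) (2,0) (2,1) (2,2) (2,3) (3,0) (3,1) (3,2) (3,3) (4,0) (4,1) (4,2) (4,3) (5,1) (5,3)] -> total=19
Click 3 (0,4) count=1: revealed 1 new [(0,4)] -> total=20
Click 4 (3,0) count=0: revealed 0 new [(none)] -> total=20

Answer: ##..#..
##.....
####...
####...
####...
.###...
.......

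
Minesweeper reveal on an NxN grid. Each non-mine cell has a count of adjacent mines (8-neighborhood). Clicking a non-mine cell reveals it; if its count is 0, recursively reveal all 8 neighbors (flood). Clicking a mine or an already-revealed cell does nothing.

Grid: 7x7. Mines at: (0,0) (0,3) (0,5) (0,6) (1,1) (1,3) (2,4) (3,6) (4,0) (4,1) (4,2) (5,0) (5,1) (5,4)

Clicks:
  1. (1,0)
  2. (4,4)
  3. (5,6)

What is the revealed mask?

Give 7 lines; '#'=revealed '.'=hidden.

Answer: .......
#......
.......
.......
....###
.....##
.....##

Derivation:
Click 1 (1,0) count=2: revealed 1 new [(1,0)] -> total=1
Click 2 (4,4) count=1: revealed 1 new [(4,4)] -> total=2
Click 3 (5,6) count=0: revealed 6 new [(4,5) (4,6) (5,5) (5,6) (6,5) (6,6)] -> total=8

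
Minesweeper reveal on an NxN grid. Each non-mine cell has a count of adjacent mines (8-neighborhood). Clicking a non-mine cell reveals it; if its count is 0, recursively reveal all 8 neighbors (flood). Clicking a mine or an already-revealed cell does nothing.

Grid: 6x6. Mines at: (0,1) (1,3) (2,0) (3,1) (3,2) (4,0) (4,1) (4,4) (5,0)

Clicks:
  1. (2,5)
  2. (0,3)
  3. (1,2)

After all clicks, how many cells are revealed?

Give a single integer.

Answer: 10

Derivation:
Click 1 (2,5) count=0: revealed 8 new [(0,4) (0,5) (1,4) (1,5) (2,4) (2,5) (3,4) (3,5)] -> total=8
Click 2 (0,3) count=1: revealed 1 new [(0,3)] -> total=9
Click 3 (1,2) count=2: revealed 1 new [(1,2)] -> total=10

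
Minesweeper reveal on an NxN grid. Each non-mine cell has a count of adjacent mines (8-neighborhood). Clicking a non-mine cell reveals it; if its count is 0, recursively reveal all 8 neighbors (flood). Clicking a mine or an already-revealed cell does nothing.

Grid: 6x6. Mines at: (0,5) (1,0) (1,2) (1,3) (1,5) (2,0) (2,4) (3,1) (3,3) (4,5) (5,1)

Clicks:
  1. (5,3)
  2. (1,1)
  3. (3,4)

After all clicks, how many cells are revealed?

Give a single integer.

Click 1 (5,3) count=0: revealed 6 new [(4,2) (4,3) (4,4) (5,2) (5,3) (5,4)] -> total=6
Click 2 (1,1) count=3: revealed 1 new [(1,1)] -> total=7
Click 3 (3,4) count=3: revealed 1 new [(3,4)] -> total=8

Answer: 8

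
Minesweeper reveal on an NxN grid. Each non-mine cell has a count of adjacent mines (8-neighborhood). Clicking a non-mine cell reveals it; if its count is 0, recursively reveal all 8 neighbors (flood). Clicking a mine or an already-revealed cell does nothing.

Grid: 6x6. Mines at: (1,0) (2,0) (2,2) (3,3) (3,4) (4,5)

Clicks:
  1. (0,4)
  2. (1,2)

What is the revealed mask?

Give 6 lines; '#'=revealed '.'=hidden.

Click 1 (0,4) count=0: revealed 13 new [(0,1) (0,2) (0,3) (0,4) (0,5) (1,1) (1,2) (1,3) (1,4) (1,5) (2,3) (2,4) (2,5)] -> total=13
Click 2 (1,2) count=1: revealed 0 new [(none)] -> total=13

Answer: .#####
.#####
...###
......
......
......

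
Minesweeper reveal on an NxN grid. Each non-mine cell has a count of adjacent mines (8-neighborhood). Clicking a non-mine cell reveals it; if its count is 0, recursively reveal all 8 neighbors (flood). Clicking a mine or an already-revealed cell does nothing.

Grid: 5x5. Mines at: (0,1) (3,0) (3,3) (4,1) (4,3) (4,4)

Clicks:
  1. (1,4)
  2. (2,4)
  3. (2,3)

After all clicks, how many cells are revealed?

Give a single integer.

Answer: 9

Derivation:
Click 1 (1,4) count=0: revealed 9 new [(0,2) (0,3) (0,4) (1,2) (1,3) (1,4) (2,2) (2,3) (2,4)] -> total=9
Click 2 (2,4) count=1: revealed 0 new [(none)] -> total=9
Click 3 (2,3) count=1: revealed 0 new [(none)] -> total=9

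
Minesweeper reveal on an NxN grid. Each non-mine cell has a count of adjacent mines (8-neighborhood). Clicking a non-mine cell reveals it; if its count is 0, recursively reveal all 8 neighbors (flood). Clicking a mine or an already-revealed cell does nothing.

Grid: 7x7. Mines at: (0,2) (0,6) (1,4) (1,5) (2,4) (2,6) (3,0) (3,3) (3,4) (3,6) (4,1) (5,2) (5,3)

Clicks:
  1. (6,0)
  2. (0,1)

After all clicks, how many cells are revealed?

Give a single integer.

Answer: 5

Derivation:
Click 1 (6,0) count=0: revealed 4 new [(5,0) (5,1) (6,0) (6,1)] -> total=4
Click 2 (0,1) count=1: revealed 1 new [(0,1)] -> total=5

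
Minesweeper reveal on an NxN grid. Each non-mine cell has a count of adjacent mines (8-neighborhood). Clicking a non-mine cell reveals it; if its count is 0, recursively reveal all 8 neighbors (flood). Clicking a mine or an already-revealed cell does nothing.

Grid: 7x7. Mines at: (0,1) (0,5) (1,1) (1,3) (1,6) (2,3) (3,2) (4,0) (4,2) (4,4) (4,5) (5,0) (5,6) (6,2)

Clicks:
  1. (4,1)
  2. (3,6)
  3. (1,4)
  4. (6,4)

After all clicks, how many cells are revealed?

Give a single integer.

Click 1 (4,1) count=4: revealed 1 new [(4,1)] -> total=1
Click 2 (3,6) count=1: revealed 1 new [(3,6)] -> total=2
Click 3 (1,4) count=3: revealed 1 new [(1,4)] -> total=3
Click 4 (6,4) count=0: revealed 6 new [(5,3) (5,4) (5,5) (6,3) (6,4) (6,5)] -> total=9

Answer: 9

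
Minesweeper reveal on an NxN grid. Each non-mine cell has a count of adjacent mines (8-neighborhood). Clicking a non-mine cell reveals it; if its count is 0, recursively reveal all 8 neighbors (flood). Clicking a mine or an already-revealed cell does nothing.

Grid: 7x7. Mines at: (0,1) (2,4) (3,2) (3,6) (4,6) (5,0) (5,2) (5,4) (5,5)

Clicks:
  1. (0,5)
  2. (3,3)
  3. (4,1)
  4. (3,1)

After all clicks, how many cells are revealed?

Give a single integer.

Answer: 15

Derivation:
Click 1 (0,5) count=0: revealed 12 new [(0,2) (0,3) (0,4) (0,5) (0,6) (1,2) (1,3) (1,4) (1,5) (1,6) (2,5) (2,6)] -> total=12
Click 2 (3,3) count=2: revealed 1 new [(3,3)] -> total=13
Click 3 (4,1) count=3: revealed 1 new [(4,1)] -> total=14
Click 4 (3,1) count=1: revealed 1 new [(3,1)] -> total=15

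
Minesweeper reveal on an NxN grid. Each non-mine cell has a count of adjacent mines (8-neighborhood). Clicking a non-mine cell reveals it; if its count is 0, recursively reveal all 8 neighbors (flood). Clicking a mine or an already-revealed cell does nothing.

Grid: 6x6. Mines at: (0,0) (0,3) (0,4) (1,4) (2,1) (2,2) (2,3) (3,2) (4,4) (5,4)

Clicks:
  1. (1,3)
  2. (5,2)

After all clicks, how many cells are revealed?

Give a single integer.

Click 1 (1,3) count=5: revealed 1 new [(1,3)] -> total=1
Click 2 (5,2) count=0: revealed 10 new [(3,0) (3,1) (4,0) (4,1) (4,2) (4,3) (5,0) (5,1) (5,2) (5,3)] -> total=11

Answer: 11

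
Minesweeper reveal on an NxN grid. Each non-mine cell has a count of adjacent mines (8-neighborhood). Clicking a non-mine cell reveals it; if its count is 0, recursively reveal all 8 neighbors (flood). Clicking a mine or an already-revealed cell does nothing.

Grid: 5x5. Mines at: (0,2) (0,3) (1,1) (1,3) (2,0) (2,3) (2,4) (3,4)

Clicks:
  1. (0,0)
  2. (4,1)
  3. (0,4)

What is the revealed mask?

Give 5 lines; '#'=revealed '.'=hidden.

Click 1 (0,0) count=1: revealed 1 new [(0,0)] -> total=1
Click 2 (4,1) count=0: revealed 8 new [(3,0) (3,1) (3,2) (3,3) (4,0) (4,1) (4,2) (4,3)] -> total=9
Click 3 (0,4) count=2: revealed 1 new [(0,4)] -> total=10

Answer: #...#
.....
.....
####.
####.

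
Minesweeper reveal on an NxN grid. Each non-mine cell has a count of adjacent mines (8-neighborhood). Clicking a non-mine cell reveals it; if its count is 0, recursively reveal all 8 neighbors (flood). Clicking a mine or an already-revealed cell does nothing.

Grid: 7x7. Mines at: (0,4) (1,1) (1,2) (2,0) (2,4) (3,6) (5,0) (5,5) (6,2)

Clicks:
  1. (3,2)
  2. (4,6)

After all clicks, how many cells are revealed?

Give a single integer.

Click 1 (3,2) count=0: revealed 15 new [(2,1) (2,2) (2,3) (3,1) (3,2) (3,3) (3,4) (4,1) (4,2) (4,3) (4,4) (5,1) (5,2) (5,3) (5,4)] -> total=15
Click 2 (4,6) count=2: revealed 1 new [(4,6)] -> total=16

Answer: 16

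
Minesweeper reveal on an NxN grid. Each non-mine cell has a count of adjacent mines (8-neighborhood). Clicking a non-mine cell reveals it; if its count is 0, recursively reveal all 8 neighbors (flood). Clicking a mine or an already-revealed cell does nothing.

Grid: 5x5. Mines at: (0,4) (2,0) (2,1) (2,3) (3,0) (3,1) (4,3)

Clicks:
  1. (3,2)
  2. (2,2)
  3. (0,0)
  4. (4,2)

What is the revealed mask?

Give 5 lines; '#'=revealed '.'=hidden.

Answer: ####.
####.
..#..
..#..
..#..

Derivation:
Click 1 (3,2) count=4: revealed 1 new [(3,2)] -> total=1
Click 2 (2,2) count=3: revealed 1 new [(2,2)] -> total=2
Click 3 (0,0) count=0: revealed 8 new [(0,0) (0,1) (0,2) (0,3) (1,0) (1,1) (1,2) (1,3)] -> total=10
Click 4 (4,2) count=2: revealed 1 new [(4,2)] -> total=11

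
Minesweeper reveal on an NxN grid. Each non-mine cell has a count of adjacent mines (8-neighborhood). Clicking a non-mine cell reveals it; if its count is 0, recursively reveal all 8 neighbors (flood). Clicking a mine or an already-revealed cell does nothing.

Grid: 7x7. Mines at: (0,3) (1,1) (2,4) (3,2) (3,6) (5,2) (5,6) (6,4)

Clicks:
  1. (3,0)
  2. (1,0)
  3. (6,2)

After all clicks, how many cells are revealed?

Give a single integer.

Answer: 12

Derivation:
Click 1 (3,0) count=0: revealed 10 new [(2,0) (2,1) (3,0) (3,1) (4,0) (4,1) (5,0) (5,1) (6,0) (6,1)] -> total=10
Click 2 (1,0) count=1: revealed 1 new [(1,0)] -> total=11
Click 3 (6,2) count=1: revealed 1 new [(6,2)] -> total=12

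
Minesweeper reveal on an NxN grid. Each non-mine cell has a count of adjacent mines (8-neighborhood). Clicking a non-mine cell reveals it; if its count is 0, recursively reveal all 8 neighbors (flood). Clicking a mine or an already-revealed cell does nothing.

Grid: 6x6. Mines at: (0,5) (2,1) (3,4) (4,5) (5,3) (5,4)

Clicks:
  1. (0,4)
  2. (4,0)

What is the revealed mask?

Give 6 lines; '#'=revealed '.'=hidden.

Answer: ....#.
......
......
###...
###...
###...

Derivation:
Click 1 (0,4) count=1: revealed 1 new [(0,4)] -> total=1
Click 2 (4,0) count=0: revealed 9 new [(3,0) (3,1) (3,2) (4,0) (4,1) (4,2) (5,0) (5,1) (5,2)] -> total=10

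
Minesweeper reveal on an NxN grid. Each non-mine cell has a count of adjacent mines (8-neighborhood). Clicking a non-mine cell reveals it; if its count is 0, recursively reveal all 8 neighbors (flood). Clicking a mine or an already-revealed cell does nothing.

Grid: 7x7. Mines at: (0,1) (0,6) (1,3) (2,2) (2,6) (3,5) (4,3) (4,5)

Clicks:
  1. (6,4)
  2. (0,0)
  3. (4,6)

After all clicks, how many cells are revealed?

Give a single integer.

Click 1 (6,4) count=0: revealed 24 new [(1,0) (1,1) (2,0) (2,1) (3,0) (3,1) (3,2) (4,0) (4,1) (4,2) (5,0) (5,1) (5,2) (5,3) (5,4) (5,5) (5,6) (6,0) (6,1) (6,2) (6,3) (6,4) (6,5) (6,6)] -> total=24
Click 2 (0,0) count=1: revealed 1 new [(0,0)] -> total=25
Click 3 (4,6) count=2: revealed 1 new [(4,6)] -> total=26

Answer: 26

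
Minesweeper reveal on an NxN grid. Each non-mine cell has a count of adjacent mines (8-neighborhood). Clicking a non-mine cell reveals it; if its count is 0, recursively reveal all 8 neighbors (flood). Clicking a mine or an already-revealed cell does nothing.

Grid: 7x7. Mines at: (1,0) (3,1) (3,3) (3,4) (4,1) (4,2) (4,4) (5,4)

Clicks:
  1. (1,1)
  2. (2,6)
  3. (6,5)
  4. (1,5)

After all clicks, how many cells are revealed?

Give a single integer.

Answer: 26

Derivation:
Click 1 (1,1) count=1: revealed 1 new [(1,1)] -> total=1
Click 2 (2,6) count=0: revealed 25 new [(0,1) (0,2) (0,3) (0,4) (0,5) (0,6) (1,2) (1,3) (1,4) (1,5) (1,6) (2,1) (2,2) (2,3) (2,4) (2,5) (2,6) (3,5) (3,6) (4,5) (4,6) (5,5) (5,6) (6,5) (6,6)] -> total=26
Click 3 (6,5) count=1: revealed 0 new [(none)] -> total=26
Click 4 (1,5) count=0: revealed 0 new [(none)] -> total=26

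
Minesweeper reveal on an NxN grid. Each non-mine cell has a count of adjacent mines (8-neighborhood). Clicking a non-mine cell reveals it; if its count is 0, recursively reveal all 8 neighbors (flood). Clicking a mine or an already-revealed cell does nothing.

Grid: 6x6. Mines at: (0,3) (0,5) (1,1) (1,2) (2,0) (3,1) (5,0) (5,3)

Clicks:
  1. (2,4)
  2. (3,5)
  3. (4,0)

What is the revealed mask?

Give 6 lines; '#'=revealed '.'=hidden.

Answer: ......
...###
..####
..####
#.####
....##

Derivation:
Click 1 (2,4) count=0: revealed 17 new [(1,3) (1,4) (1,5) (2,2) (2,3) (2,4) (2,5) (3,2) (3,3) (3,4) (3,5) (4,2) (4,3) (4,4) (4,5) (5,4) (5,5)] -> total=17
Click 2 (3,5) count=0: revealed 0 new [(none)] -> total=17
Click 3 (4,0) count=2: revealed 1 new [(4,0)] -> total=18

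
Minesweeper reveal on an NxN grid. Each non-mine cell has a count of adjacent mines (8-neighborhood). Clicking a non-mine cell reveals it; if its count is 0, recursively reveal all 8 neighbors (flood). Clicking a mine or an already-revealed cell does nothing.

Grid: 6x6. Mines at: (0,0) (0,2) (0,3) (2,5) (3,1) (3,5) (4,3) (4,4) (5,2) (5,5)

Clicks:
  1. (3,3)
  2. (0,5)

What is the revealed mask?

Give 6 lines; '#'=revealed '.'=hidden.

Click 1 (3,3) count=2: revealed 1 new [(3,3)] -> total=1
Click 2 (0,5) count=0: revealed 4 new [(0,4) (0,5) (1,4) (1,5)] -> total=5

Answer: ....##
....##
......
...#..
......
......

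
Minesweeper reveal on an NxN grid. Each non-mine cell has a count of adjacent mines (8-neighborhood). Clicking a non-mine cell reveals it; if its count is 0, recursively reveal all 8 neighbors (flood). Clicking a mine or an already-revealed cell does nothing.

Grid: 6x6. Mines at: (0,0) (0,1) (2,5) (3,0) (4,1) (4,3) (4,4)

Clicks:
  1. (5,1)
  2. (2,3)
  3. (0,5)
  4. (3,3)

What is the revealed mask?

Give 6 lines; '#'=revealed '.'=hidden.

Answer: ..####
.#####
.####.
.####.
......
.#....

Derivation:
Click 1 (5,1) count=1: revealed 1 new [(5,1)] -> total=1
Click 2 (2,3) count=0: revealed 17 new [(0,2) (0,3) (0,4) (0,5) (1,1) (1,2) (1,3) (1,4) (1,5) (2,1) (2,2) (2,3) (2,4) (3,1) (3,2) (3,3) (3,4)] -> total=18
Click 3 (0,5) count=0: revealed 0 new [(none)] -> total=18
Click 4 (3,3) count=2: revealed 0 new [(none)] -> total=18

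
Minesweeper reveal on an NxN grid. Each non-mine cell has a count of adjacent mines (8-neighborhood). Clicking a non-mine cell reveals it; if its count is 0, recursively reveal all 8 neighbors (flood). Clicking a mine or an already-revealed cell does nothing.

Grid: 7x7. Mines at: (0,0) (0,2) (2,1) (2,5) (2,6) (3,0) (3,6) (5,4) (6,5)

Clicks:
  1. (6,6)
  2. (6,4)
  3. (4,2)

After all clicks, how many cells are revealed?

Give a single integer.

Click 1 (6,6) count=1: revealed 1 new [(6,6)] -> total=1
Click 2 (6,4) count=2: revealed 1 new [(6,4)] -> total=2
Click 3 (4,2) count=0: revealed 23 new [(1,2) (1,3) (1,4) (2,2) (2,3) (2,4) (3,1) (3,2) (3,3) (3,4) (4,0) (4,1) (4,2) (4,3) (4,4) (5,0) (5,1) (5,2) (5,3) (6,0) (6,1) (6,2) (6,3)] -> total=25

Answer: 25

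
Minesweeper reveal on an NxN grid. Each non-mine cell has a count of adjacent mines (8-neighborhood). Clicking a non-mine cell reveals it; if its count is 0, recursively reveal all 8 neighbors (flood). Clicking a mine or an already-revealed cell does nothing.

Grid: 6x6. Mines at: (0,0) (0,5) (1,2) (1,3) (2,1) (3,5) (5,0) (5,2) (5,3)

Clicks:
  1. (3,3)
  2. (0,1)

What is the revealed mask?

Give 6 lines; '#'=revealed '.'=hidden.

Click 1 (3,3) count=0: revealed 9 new [(2,2) (2,3) (2,4) (3,2) (3,3) (3,4) (4,2) (4,3) (4,4)] -> total=9
Click 2 (0,1) count=2: revealed 1 new [(0,1)] -> total=10

Answer: .#....
......
..###.
..###.
..###.
......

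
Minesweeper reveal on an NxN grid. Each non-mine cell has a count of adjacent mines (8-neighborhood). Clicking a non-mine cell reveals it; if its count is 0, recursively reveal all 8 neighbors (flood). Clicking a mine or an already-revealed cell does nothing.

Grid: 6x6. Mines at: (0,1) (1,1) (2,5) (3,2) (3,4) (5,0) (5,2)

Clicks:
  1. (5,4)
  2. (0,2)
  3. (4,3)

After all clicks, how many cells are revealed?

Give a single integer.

Answer: 7

Derivation:
Click 1 (5,4) count=0: revealed 6 new [(4,3) (4,4) (4,5) (5,3) (5,4) (5,5)] -> total=6
Click 2 (0,2) count=2: revealed 1 new [(0,2)] -> total=7
Click 3 (4,3) count=3: revealed 0 new [(none)] -> total=7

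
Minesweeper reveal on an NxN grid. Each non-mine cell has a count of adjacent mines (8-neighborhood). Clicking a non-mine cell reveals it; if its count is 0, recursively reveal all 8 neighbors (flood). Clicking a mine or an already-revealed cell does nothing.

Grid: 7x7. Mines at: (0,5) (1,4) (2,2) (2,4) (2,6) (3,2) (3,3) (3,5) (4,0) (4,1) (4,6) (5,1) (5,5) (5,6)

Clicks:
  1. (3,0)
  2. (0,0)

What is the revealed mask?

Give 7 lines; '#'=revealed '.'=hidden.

Answer: ####...
####...
##.....
##.....
.......
.......
.......

Derivation:
Click 1 (3,0) count=2: revealed 1 new [(3,0)] -> total=1
Click 2 (0,0) count=0: revealed 11 new [(0,0) (0,1) (0,2) (0,3) (1,0) (1,1) (1,2) (1,3) (2,0) (2,1) (3,1)] -> total=12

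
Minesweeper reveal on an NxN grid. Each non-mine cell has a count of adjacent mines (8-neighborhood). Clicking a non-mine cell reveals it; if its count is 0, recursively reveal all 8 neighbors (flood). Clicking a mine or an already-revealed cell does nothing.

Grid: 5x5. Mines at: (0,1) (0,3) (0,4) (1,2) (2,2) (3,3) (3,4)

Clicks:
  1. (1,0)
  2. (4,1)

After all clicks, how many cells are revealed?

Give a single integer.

Click 1 (1,0) count=1: revealed 1 new [(1,0)] -> total=1
Click 2 (4,1) count=0: revealed 9 new [(1,1) (2,0) (2,1) (3,0) (3,1) (3,2) (4,0) (4,1) (4,2)] -> total=10

Answer: 10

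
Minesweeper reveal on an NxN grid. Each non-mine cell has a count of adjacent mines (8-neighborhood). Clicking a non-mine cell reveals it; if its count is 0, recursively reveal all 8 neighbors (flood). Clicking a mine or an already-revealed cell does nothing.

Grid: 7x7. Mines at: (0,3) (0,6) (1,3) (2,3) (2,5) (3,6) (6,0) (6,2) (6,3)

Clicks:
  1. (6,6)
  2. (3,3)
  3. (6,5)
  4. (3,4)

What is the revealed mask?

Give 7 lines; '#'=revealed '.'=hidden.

Answer: ###....
###....
###....
######.
#######
#######
....###

Derivation:
Click 1 (6,6) count=0: revealed 32 new [(0,0) (0,1) (0,2) (1,0) (1,1) (1,2) (2,0) (2,1) (2,2) (3,0) (3,1) (3,2) (3,3) (3,4) (3,5) (4,0) (4,1) (4,2) (4,3) (4,4) (4,5) (4,6) (5,0) (5,1) (5,2) (5,3) (5,4) (5,5) (5,6) (6,4) (6,5) (6,6)] -> total=32
Click 2 (3,3) count=1: revealed 0 new [(none)] -> total=32
Click 3 (6,5) count=0: revealed 0 new [(none)] -> total=32
Click 4 (3,4) count=2: revealed 0 new [(none)] -> total=32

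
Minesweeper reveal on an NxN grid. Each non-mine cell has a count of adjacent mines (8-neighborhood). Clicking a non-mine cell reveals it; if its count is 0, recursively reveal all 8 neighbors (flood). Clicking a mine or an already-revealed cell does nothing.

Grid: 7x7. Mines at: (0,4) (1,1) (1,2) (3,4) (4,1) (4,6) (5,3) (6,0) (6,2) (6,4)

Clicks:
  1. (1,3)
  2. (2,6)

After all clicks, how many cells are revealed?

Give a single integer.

Click 1 (1,3) count=2: revealed 1 new [(1,3)] -> total=1
Click 2 (2,6) count=0: revealed 8 new [(0,5) (0,6) (1,5) (1,6) (2,5) (2,6) (3,5) (3,6)] -> total=9

Answer: 9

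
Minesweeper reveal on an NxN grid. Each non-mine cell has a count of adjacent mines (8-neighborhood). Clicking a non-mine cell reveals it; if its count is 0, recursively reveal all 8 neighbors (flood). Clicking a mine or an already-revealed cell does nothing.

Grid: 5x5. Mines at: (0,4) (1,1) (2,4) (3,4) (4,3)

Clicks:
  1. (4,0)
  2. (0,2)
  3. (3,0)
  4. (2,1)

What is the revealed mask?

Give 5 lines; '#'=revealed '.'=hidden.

Answer: ..#..
.....
###..
###..
###..

Derivation:
Click 1 (4,0) count=0: revealed 9 new [(2,0) (2,1) (2,2) (3,0) (3,1) (3,2) (4,0) (4,1) (4,2)] -> total=9
Click 2 (0,2) count=1: revealed 1 new [(0,2)] -> total=10
Click 3 (3,0) count=0: revealed 0 new [(none)] -> total=10
Click 4 (2,1) count=1: revealed 0 new [(none)] -> total=10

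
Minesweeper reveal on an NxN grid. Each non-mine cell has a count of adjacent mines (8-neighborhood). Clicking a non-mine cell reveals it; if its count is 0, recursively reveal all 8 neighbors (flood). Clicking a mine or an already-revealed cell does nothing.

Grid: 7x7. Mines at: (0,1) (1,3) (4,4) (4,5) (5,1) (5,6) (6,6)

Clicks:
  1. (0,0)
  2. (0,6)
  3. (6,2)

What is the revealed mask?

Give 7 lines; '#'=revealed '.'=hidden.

Answer: #...###
....###
....###
....###
.......
.......
..#....

Derivation:
Click 1 (0,0) count=1: revealed 1 new [(0,0)] -> total=1
Click 2 (0,6) count=0: revealed 12 new [(0,4) (0,5) (0,6) (1,4) (1,5) (1,6) (2,4) (2,5) (2,6) (3,4) (3,5) (3,6)] -> total=13
Click 3 (6,2) count=1: revealed 1 new [(6,2)] -> total=14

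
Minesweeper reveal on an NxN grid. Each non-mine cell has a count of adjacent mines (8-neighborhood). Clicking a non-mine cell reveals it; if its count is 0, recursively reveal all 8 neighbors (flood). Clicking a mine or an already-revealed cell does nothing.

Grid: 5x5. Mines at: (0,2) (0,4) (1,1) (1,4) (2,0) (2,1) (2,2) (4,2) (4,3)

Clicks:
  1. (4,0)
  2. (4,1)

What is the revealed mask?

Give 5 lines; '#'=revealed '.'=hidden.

Click 1 (4,0) count=0: revealed 4 new [(3,0) (3,1) (4,0) (4,1)] -> total=4
Click 2 (4,1) count=1: revealed 0 new [(none)] -> total=4

Answer: .....
.....
.....
##...
##...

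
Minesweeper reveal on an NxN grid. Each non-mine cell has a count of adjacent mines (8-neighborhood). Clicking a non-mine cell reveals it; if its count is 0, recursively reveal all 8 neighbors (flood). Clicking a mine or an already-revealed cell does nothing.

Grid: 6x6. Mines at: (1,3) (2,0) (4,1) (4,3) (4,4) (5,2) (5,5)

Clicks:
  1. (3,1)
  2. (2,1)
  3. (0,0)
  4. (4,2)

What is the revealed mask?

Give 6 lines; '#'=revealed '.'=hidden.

Answer: ###...
###...
.#....
.#....
..#...
......

Derivation:
Click 1 (3,1) count=2: revealed 1 new [(3,1)] -> total=1
Click 2 (2,1) count=1: revealed 1 new [(2,1)] -> total=2
Click 3 (0,0) count=0: revealed 6 new [(0,0) (0,1) (0,2) (1,0) (1,1) (1,2)] -> total=8
Click 4 (4,2) count=3: revealed 1 new [(4,2)] -> total=9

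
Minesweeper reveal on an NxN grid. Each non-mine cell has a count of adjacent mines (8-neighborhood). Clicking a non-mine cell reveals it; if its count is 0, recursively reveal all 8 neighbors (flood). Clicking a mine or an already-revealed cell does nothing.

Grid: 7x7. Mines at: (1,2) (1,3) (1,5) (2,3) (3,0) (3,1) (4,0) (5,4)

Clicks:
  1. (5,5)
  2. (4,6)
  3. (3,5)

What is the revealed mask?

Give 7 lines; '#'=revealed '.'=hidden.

Click 1 (5,5) count=1: revealed 1 new [(5,5)] -> total=1
Click 2 (4,6) count=0: revealed 12 new [(2,4) (2,5) (2,6) (3,4) (3,5) (3,6) (4,4) (4,5) (4,6) (5,6) (6,5) (6,6)] -> total=13
Click 3 (3,5) count=0: revealed 0 new [(none)] -> total=13

Answer: .......
.......
....###
....###
....###
.....##
.....##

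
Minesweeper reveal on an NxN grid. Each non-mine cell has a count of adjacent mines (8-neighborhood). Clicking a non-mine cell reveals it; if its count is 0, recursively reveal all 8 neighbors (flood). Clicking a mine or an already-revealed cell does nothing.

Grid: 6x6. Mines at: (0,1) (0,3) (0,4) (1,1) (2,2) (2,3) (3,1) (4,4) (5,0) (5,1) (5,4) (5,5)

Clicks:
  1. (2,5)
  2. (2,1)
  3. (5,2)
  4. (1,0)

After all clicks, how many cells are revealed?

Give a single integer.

Answer: 9

Derivation:
Click 1 (2,5) count=0: revealed 6 new [(1,4) (1,5) (2,4) (2,5) (3,4) (3,5)] -> total=6
Click 2 (2,1) count=3: revealed 1 new [(2,1)] -> total=7
Click 3 (5,2) count=1: revealed 1 new [(5,2)] -> total=8
Click 4 (1,0) count=2: revealed 1 new [(1,0)] -> total=9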